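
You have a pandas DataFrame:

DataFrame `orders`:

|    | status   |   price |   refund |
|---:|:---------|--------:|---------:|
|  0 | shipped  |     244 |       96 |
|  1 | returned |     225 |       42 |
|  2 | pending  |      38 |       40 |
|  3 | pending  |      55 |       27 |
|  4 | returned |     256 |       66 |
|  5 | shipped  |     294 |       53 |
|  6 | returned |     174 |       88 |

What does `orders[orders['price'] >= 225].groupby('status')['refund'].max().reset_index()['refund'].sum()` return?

162

filter rows where price >= 225:
     status  price  refund
0   shipped    244      96
1  returned    225      42
4  returned    256      66
5   shipped    294      53
group by status, max of refund:
status
returned    66
shipped     96
Name: refund, dtype: int64
reset_index():
     status  refund
0  returned      66
1   shipped      96
Finally, sum of column 'refund' = 162.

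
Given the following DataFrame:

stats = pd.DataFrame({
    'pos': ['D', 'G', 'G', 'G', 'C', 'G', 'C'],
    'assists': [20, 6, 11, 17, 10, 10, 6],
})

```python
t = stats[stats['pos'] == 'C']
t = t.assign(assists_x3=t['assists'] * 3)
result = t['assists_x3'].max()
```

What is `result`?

30

filter rows where pos == 'C':
  pos  assists
4   C       10
6   C        6
add column assists_x3 = t['assists'] * 3:
  pos  assists  assists_x3
4   C       10          30
6   C        6          18
Hence 30.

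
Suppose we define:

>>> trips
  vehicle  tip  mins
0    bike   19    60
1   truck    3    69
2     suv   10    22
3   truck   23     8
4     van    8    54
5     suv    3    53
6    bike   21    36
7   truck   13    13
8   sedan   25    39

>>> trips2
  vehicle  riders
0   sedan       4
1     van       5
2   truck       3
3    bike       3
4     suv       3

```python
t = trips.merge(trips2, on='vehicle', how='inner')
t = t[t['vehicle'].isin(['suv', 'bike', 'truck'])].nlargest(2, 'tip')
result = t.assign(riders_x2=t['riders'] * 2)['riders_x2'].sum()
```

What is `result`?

12

merge on 'vehicle' (how='inner') → 9 rows:
  vehicle  tip  mins  riders
0    bike   19    60       3
1   truck    3    69       3
2     suv   10    22       3
3   truck   23     8       3
4     van    8    54       5
5     suv    3    53       3
6    bike   21    36       3
7   truck   13    13       3
8   sedan   25    39       4
filter rows where vehicle in ['suv', 'bike', 'truck']:
  vehicle  tip  mins  riders
0    bike   19    60       3
1   truck    3    69       3
2     suv   10    22       3
3   truck   23     8       3
5     suv    3    53       3
6    bike   21    36       3
7   truck   13    13       3
take 2 rows with largest tip:
  vehicle  tip  mins  riders
3   truck   23     8       3
6    bike   21    36       3
add column riders_x2 = t['riders'] * 2:
  vehicle  tip  mins  riders  riders_x2
3   truck   23     8       3          6
6    bike   21    36       3          6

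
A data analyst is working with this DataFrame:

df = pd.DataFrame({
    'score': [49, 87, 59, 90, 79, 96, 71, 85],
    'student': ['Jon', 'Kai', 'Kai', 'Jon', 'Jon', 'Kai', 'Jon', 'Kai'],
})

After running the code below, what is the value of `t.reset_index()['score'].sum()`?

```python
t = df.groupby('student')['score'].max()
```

186

group by student, max of score:
student
Jon    90
Kai    96
Name: score, dtype: int64
reset_index():
  student  score
0     Jon     90
1     Kai     96
Finally, sum of column 'score' = 186.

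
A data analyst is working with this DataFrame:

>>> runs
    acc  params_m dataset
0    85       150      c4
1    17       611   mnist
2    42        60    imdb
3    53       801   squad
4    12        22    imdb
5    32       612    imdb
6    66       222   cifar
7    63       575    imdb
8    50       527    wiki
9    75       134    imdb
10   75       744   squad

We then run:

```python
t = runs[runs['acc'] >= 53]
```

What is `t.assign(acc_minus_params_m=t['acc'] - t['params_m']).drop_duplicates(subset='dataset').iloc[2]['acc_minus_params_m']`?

-156

filter rows where acc >= 53:
    acc  params_m dataset
0    85       150      c4
3    53       801   squad
6    66       222   cifar
7    63       575    imdb
9    75       134    imdb
10   75       744   squad
add column acc_minus_params_m = t['acc'] - t['params_m']:
    acc  params_m dataset  acc_minus_params_m
0    85       150      c4                 -65
3    53       801   squad                -748
6    66       222   cifar                -156
7    63       575    imdb                -512
9    75       134    imdb                 -59
10   75       744   squad                -669
drop duplicate dataset (keep=first):
   acc  params_m dataset  acc_minus_params_m
0   85       150      c4                 -65
3   53       801   squad                -748
6   66       222   cifar                -156
7   63       575    imdb                -512
Finally, value at position 2, column 'acc_minus_params_m' = -156.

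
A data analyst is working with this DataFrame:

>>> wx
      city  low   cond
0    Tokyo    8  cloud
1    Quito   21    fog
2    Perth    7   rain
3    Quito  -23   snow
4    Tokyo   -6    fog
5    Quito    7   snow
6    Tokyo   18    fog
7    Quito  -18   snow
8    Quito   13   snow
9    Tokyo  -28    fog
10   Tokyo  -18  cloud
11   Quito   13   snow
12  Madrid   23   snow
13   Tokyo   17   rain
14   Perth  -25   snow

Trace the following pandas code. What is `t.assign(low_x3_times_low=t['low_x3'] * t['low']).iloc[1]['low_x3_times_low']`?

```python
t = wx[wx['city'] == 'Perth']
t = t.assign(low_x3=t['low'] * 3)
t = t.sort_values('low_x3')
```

filter rows where city == 'Perth':
     city  low  cond
2   Perth    7  rain
14  Perth  -25  snow
add column low_x3 = t['low'] * 3:
     city  low  cond  low_x3
2   Perth    7  rain      21
14  Perth  -25  snow     -75
sort by low_x3:
     city  low  cond  low_x3
14  Perth  -25  snow     -75
2   Perth    7  rain      21
add column low_x3_times_low = t['low_x3'] * t['low']:
     city  low  cond  low_x3  low_x3_times_low
14  Perth  -25  snow     -75              1875
2   Perth    7  rain      21               147
Taking the value at position 1, column 'low_x3_times_low' gives 147.

147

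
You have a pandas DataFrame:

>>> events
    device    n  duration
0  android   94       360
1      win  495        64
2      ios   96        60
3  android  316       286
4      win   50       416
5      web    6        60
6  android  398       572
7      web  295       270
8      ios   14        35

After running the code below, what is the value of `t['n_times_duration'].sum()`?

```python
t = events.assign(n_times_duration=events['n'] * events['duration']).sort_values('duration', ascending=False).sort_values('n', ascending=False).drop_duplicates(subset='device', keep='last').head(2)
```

add column n_times_duration = events['n'] * events['duration']:
    device    n  duration  n_times_duration
0  android   94       360             33840
1      win  495        64             31680
2      ios   96        60              5760
3  android  316       286             90376
4      win   50       416             20800
5      web    6        60               360
6  android  398       572            227656
7      web  295       270             79650
8      ios   14        35               490
sort by duration descending:
    device    n  duration  n_times_duration
6  android  398       572            227656
4      win   50       416             20800
0  android   94       360             33840
3  android  316       286             90376
7      web  295       270             79650
1      win  495        64             31680
2      ios   96        60              5760
5      web    6        60               360
8      ios   14        35               490
sort by n descending:
    device    n  duration  n_times_duration
1      win  495        64             31680
6  android  398       572            227656
3  android  316       286             90376
7      web  295       270             79650
2      ios   96        60              5760
0  android   94       360             33840
4      win   50       416             20800
8      ios   14        35               490
5      web    6        60               360
drop duplicate device (keep=last):
    device   n  duration  n_times_duration
0  android  94       360             33840
4      win  50       416             20800
8      ios  14        35               490
5      web   6        60               360
take first 2 rows:
    device   n  duration  n_times_duration
0  android  94       360             33840
4      win  50       416             20800
Reading off the sum of column 'n_times_duration', we get 54640.

54640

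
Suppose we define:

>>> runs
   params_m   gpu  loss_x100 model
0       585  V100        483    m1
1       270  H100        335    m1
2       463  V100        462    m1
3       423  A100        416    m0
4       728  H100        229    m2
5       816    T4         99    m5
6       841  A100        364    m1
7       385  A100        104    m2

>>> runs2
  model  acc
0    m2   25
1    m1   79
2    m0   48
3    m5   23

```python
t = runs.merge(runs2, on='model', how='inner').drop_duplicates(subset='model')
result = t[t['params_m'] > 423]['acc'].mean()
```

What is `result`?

merge on 'model' (how='inner') → 8 rows:
   params_m   gpu  loss_x100 model  acc
0       585  V100        483    m1   79
1       270  H100        335    m1   79
2       463  V100        462    m1   79
3       423  A100        416    m0   48
4       728  H100        229    m2   25
5       816    T4         99    m5   23
6       841  A100        364    m1   79
7       385  A100        104    m2   25
drop duplicate model (keep=first):
   params_m   gpu  loss_x100 model  acc
0       585  V100        483    m1   79
3       423  A100        416    m0   48
4       728  H100        229    m2   25
5       816    T4         99    m5   23
filter rows where params_m > 423:
   params_m   gpu  loss_x100 model  acc
0       585  V100        483    m1   79
4       728  H100        229    m2   25
5       816    T4         99    m5   23
Taking the mean of column 'acc' gives 42.3333333333.

42.3333333333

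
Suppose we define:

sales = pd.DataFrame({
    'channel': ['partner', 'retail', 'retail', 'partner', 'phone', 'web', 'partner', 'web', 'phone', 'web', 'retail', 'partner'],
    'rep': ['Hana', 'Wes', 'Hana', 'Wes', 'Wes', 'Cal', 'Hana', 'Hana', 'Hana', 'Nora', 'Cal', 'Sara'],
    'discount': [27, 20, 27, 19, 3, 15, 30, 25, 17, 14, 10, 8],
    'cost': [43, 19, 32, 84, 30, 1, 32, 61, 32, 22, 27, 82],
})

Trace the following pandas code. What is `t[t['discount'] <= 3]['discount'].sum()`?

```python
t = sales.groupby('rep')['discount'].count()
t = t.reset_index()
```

group by rep, count of discount:
rep
Cal     2
Hana    5
Nora    1
Sara    1
Wes     3
Name: discount, dtype: int64
reset_index():
    rep  discount
0   Cal         2
1  Hana         5
2  Nora         1
3  Sara         1
4   Wes         3
filter rows where discount <= 3:
    rep  discount
0   Cal         2
2  Nora         1
3  Sara         1
4   Wes         3
Hence 7.

7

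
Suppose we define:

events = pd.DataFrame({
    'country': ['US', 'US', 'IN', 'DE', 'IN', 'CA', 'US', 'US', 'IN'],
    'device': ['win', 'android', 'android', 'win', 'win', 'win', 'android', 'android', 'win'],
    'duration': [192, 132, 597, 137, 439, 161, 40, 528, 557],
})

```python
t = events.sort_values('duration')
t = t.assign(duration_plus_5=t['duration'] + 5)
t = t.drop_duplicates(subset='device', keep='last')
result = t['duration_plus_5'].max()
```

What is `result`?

sort by duration:
  country   device  duration
6      US  android        40
1      US  android       132
3      DE      win       137
5      CA      win       161
0      US      win       192
4      IN      win       439
7      US  android       528
8      IN      win       557
2      IN  android       597
add column duration_plus_5 = t['duration'] + 5:
  country   device  duration  duration_plus_5
6      US  android        40               45
1      US  android       132              137
3      DE      win       137              142
5      CA      win       161              166
0      US      win       192              197
4      IN      win       439              444
7      US  android       528              533
8      IN      win       557              562
2      IN  android       597              602
drop duplicate device (keep=last):
  country   device  duration  duration_plus_5
8      IN      win       557              562
2      IN  android       597              602
So max() = 602.

602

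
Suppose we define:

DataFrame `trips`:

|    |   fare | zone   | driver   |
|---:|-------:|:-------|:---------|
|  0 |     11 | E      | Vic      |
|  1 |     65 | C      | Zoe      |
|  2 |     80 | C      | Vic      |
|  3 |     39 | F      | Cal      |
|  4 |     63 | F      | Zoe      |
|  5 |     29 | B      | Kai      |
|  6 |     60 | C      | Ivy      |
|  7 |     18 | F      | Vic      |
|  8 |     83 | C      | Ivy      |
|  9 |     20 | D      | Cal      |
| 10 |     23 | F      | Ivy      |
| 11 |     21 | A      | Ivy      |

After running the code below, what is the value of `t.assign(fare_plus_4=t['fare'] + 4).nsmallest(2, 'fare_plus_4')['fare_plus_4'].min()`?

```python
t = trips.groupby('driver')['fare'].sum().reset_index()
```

33

group by driver, sum of fare:
driver
Cal     59
Ivy    187
Kai     29
Vic    109
Zoe    128
Name: fare, dtype: int64
reset_index():
  driver  fare
0    Cal    59
1    Ivy   187
2    Kai    29
3    Vic   109
4    Zoe   128
add column fare_plus_4 = t['fare'] + 4:
  driver  fare  fare_plus_4
0    Cal    59           63
1    Ivy   187          191
2    Kai    29           33
3    Vic   109          113
4    Zoe   128          132
take 2 rows with smallest fare_plus_4:
  driver  fare  fare_plus_4
2    Kai    29           33
0    Cal    59           63
Finally, min of column 'fare_plus_4' = 33.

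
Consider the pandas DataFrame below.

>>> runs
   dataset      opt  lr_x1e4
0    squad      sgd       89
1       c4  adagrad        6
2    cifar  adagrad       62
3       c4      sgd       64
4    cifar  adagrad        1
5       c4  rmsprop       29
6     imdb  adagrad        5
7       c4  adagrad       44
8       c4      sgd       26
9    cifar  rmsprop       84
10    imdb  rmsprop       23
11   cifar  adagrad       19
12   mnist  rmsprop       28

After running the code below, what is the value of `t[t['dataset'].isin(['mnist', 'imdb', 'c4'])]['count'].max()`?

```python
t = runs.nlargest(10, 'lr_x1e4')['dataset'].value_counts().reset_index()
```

4

take 10 rows with largest lr_x1e4:
   dataset      opt  lr_x1e4
0    squad      sgd       89
9    cifar  rmsprop       84
3       c4      sgd       64
2    cifar  adagrad       62
7       c4  adagrad       44
5       c4  rmsprop       29
12   mnist  rmsprop       28
8       c4      sgd       26
10    imdb  rmsprop       23
11   cifar  adagrad       19
value_counts of dataset:
dataset
c4       4
cifar    3
squad    1
mnist    1
imdb     1
Name: count, dtype: int64
reset_index():
  dataset  count
0      c4      4
1   cifar      3
2   squad      1
3   mnist      1
4    imdb      1
filter rows where dataset in ['mnist', 'imdb', 'c4']:
  dataset  count
0      c4      4
3   mnist      1
4    imdb      1
max of column 'count' → 4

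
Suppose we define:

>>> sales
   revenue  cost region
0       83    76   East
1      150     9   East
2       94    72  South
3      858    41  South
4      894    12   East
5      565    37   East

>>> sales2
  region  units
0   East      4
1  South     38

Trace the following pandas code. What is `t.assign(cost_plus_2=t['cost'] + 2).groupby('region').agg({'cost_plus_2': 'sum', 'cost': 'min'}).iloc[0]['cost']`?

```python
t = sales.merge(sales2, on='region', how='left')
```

merge on 'region' (how='left') → 6 rows:
   revenue  cost region  units
0       83    76   East      4
1      150     9   East      4
2       94    72  South     38
3      858    41  South     38
4      894    12   East      4
5      565    37   East      4
add column cost_plus_2 = t['cost'] + 2:
   revenue  cost region  units  cost_plus_2
0       83    76   East      4           78
1      150     9   East      4           11
2       94    72  South     38           74
3      858    41  South     38           43
4      894    12   East      4           14
5      565    37   East      4           39
group by region: sum(cost_plus_2), min(cost):
        cost_plus_2  cost
region                   
East            142     9
South           117    41

9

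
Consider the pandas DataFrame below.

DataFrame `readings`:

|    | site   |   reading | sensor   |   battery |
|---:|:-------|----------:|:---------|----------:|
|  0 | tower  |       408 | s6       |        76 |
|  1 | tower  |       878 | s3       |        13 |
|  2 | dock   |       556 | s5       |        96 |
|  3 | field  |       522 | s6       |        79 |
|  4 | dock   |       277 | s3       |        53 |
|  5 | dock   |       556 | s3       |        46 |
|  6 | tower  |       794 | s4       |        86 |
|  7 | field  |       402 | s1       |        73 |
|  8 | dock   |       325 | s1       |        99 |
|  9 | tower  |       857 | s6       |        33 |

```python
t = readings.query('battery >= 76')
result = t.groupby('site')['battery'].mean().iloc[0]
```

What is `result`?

97.5

filter rows where battery >= 76:
    site  reading sensor  battery
0  tower      408     s6       76
2   dock      556     s5       96
3  field      522     s6       79
6  tower      794     s4       86
8   dock      325     s1       99
group by site, mean of battery:
site
dock     97.5
field    79.0
tower    81.0
Name: battery, dtype: float64
Hence 97.5.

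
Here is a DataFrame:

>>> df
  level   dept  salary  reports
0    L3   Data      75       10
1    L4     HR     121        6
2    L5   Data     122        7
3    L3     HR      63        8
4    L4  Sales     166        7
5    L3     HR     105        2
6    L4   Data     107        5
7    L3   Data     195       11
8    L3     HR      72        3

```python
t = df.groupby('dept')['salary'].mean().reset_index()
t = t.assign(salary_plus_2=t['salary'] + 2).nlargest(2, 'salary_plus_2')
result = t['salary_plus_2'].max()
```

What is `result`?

group by dept, mean of salary:
dept
Data     124.75
HR        90.25
Sales    166.00
Name: salary, dtype: float64
reset_index():
    dept  salary
0   Data  124.75
1     HR   90.25
2  Sales  166.00
add column salary_plus_2 = t['salary'] + 2:
    dept  salary  salary_plus_2
0   Data  124.75         126.75
1     HR   90.25          92.25
2  Sales  166.00         168.00
take 2 rows with largest salary_plus_2:
    dept  salary  salary_plus_2
2  Sales  166.00         168.00
0   Data  124.75         126.75
So max() = 168.0.

168.0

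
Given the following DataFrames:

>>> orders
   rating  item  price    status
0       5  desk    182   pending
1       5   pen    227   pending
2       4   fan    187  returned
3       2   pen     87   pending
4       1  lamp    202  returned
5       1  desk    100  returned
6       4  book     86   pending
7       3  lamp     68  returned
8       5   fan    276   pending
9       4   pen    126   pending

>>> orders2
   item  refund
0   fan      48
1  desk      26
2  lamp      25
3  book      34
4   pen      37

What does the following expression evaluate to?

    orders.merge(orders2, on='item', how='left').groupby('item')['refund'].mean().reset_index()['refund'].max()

48.0

merge on 'item' (how='left') → 10 rows:
   rating  item  price    status  refund
0       5  desk    182   pending      26
1       5   pen    227   pending      37
2       4   fan    187  returned      48
3       2   pen     87   pending      37
4       1  lamp    202  returned      25
5       1  desk    100  returned      26
6       4  book     86   pending      34
7       3  lamp     68  returned      25
8       5   fan    276   pending      48
9       4   pen    126   pending      37
group by item, mean of refund:
item
book    34.0
desk    26.0
fan     48.0
lamp    25.0
pen     37.0
Name: refund, dtype: float64
reset_index():
   item  refund
0  book    34.0
1  desk    26.0
2   fan    48.0
3  lamp    25.0
4   pen    37.0
Hence 48.0.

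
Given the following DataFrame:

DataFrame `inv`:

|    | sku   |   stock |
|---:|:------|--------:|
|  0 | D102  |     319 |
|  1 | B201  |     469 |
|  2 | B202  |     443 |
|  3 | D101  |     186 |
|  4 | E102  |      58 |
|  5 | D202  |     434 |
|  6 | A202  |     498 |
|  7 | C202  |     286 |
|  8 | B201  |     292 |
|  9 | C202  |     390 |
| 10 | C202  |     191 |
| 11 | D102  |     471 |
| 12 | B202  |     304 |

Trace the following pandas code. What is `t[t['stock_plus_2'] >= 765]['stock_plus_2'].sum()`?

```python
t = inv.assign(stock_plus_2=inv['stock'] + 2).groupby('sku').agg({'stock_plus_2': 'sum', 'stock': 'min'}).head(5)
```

1638

add column stock_plus_2 = inv['stock'] + 2:
     sku  stock  stock_plus_2
0   D102    319           321
1   B201    469           471
2   B202    443           445
3   D101    186           188
4   E102     58            60
5   D202    434           436
6   A202    498           500
7   C202    286           288
8   B201    292           294
9   C202    390           392
10  C202    191           193
11  D102    471           473
12  B202    304           306
group by sku: sum(stock_plus_2), min(stock):
      stock_plus_2  stock
sku                      
A202           500    498
B201           765    292
B202           751    304
C202           873    191
D101           188    186
D102           794    319
D202           436    434
E102            60     58
take first 5 rows:
      stock_plus_2  stock
sku                      
A202           500    498
B201           765    292
B202           751    304
C202           873    191
D101           188    186
filter rows where stock_plus_2 >= 765:
      stock_plus_2  stock
sku                      
B201           765    292
C202           873    191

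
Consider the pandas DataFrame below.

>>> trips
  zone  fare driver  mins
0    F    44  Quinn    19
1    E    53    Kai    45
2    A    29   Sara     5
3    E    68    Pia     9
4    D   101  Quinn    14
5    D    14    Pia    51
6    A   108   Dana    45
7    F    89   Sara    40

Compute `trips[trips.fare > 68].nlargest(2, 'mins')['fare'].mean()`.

filter rows where fare > 68:
  zone  fare driver  mins
4    D   101  Quinn    14
6    A   108   Dana    45
7    F    89   Sara    40
take 2 rows with largest mins:
  zone  fare driver  mins
6    A   108   Dana    45
7    F    89   Sara    40

98.5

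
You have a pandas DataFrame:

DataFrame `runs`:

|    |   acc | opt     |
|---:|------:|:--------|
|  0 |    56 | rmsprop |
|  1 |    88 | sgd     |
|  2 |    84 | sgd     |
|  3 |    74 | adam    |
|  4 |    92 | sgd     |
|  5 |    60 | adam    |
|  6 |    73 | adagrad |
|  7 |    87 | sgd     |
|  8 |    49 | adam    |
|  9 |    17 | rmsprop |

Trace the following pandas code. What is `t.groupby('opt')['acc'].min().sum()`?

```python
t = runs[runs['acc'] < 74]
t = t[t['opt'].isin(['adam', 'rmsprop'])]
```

66

filter rows where acc < 74:
   acc      opt
0   56  rmsprop
5   60     adam
6   73  adagrad
8   49     adam
9   17  rmsprop
filter rows where opt in ['adam', 'rmsprop']:
   acc      opt
0   56  rmsprop
5   60     adam
8   49     adam
9   17  rmsprop
group by opt, min of acc:
opt
adam       49
rmsprop    17
Name: acc, dtype: int64
Reading off the sum of the resulting series, we get 66.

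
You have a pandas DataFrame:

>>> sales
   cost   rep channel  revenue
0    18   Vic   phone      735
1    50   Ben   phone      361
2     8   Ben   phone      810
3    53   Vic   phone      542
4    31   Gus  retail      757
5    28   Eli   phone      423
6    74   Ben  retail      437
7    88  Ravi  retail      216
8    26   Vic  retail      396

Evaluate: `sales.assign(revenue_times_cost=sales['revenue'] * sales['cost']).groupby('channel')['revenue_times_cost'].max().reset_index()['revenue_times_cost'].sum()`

add column revenue_times_cost = sales['revenue'] * sales['cost']:
   cost   rep channel  revenue  revenue_times_cost
0    18   Vic   phone      735               13230
1    50   Ben   phone      361               18050
2     8   Ben   phone      810                6480
3    53   Vic   phone      542               28726
4    31   Gus  retail      757               23467
5    28   Eli   phone      423               11844
6    74   Ben  retail      437               32338
7    88  Ravi  retail      216               19008
8    26   Vic  retail      396               10296
group by channel, max of revenue_times_cost:
channel
phone     28726
retail    32338
Name: revenue_times_cost, dtype: int64
reset_index():
  channel  revenue_times_cost
0   phone               28726
1  retail               32338
Finally, sum of column 'revenue_times_cost' = 61064.

61064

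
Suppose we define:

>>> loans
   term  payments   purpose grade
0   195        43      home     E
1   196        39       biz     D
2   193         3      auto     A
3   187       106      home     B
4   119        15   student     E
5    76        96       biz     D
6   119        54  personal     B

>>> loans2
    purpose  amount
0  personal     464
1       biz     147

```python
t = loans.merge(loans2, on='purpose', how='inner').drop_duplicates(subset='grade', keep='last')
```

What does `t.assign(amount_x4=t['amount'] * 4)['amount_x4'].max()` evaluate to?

merge on 'purpose' (how='inner') → 3 rows:
   term  payments   purpose grade  amount
0   196        39       biz     D     147
1    76        96       biz     D     147
2   119        54  personal     B     464
drop duplicate grade (keep=last):
   term  payments   purpose grade  amount
1    76        96       biz     D     147
2   119        54  personal     B     464
add column amount_x4 = t['amount'] * 4:
   term  payments   purpose grade  amount  amount_x4
1    76        96       biz     D     147        588
2   119        54  personal     B     464       1856

1856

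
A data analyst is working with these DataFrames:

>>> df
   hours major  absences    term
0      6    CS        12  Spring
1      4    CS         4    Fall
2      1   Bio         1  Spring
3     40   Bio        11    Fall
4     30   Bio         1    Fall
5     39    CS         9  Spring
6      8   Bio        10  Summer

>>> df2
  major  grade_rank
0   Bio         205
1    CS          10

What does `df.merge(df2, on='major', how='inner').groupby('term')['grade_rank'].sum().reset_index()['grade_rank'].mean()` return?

merge on 'major' (how='inner') → 7 rows:
   hours major  absences    term  grade_rank
0      6    CS        12  Spring          10
1      4    CS         4    Fall          10
2      1   Bio         1  Spring         205
3     40   Bio        11    Fall         205
4     30   Bio         1    Fall         205
5     39    CS         9  Spring          10
6      8   Bio        10  Summer         205
group by term, sum of grade_rank:
term
Fall      420
Spring    225
Summer    205
Name: grade_rank, dtype: int64
reset_index():
     term  grade_rank
0    Fall         420
1  Spring         225
2  Summer         205

283.333333333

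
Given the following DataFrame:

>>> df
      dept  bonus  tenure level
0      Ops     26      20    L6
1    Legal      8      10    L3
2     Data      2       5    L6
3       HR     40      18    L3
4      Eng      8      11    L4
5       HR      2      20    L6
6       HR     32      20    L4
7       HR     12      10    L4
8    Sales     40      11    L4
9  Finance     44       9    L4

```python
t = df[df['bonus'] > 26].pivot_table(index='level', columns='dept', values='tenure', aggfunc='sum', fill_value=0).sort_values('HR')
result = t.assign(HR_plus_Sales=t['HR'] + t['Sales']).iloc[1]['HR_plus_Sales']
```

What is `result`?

31

filter rows where bonus > 26:
      dept  bonus  tenure level
3       HR     40      18    L3
6       HR     32      20    L4
8    Sales     40      11    L4
9  Finance     44       9    L4
pivot: rows=level, cols=dept, sum(tenure):
dept   Finance  HR  Sales
level                    
L3           0  18      0
L4           9  20     11
sort by HR:
dept   Finance  HR  Sales
level                    
L3           0  18      0
L4           9  20     11
add column HR_plus_Sales = t['HR'] + t['Sales']:
dept   Finance  HR  Sales  HR_plus_Sales
level                                   
L3           0  18      0             18
L4           9  20     11             31
value at position 1, column 'HR_plus_Sales' → 31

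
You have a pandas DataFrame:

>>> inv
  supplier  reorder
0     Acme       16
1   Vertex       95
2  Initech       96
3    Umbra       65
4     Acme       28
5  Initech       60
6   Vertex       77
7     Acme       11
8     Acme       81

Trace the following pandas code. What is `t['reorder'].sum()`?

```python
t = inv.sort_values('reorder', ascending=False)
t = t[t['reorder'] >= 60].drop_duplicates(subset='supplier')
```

337

sort by reorder descending:
  supplier  reorder
2  Initech       96
1   Vertex       95
8     Acme       81
6   Vertex       77
3    Umbra       65
5  Initech       60
4     Acme       28
0     Acme       16
7     Acme       11
filter rows where reorder >= 60:
  supplier  reorder
2  Initech       96
1   Vertex       95
8     Acme       81
6   Vertex       77
3    Umbra       65
5  Initech       60
drop duplicate supplier (keep=first):
  supplier  reorder
2  Initech       96
1   Vertex       95
8     Acme       81
3    Umbra       65
The sum of column 'reorder' is 337.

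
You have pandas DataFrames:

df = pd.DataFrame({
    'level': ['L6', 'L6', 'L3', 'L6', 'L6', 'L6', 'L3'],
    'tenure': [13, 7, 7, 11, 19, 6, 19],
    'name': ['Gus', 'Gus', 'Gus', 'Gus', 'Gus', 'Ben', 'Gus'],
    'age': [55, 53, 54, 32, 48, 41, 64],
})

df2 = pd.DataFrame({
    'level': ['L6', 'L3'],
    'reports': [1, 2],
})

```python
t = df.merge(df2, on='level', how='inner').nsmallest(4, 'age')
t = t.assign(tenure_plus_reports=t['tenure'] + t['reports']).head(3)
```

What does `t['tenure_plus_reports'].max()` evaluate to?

merge on 'level' (how='inner') → 7 rows:
  level  tenure name  age  reports
0    L6      13  Gus   55        1
1    L6       7  Gus   53        1
2    L3       7  Gus   54        2
3    L6      11  Gus   32        1
4    L6      19  Gus   48        1
5    L6       6  Ben   41        1
6    L3      19  Gus   64        2
take 4 rows with smallest age:
  level  tenure name  age  reports
3    L6      11  Gus   32        1
5    L6       6  Ben   41        1
4    L6      19  Gus   48        1
1    L6       7  Gus   53        1
add column tenure_plus_reports = t['tenure'] + t['reports']:
  level  tenure name  age  reports  tenure_plus_reports
3    L6      11  Gus   32        1                   12
5    L6       6  Ben   41        1                    7
4    L6      19  Gus   48        1                   20
1    L6       7  Gus   53        1                    8
take first 3 rows:
  level  tenure name  age  reports  tenure_plus_reports
3    L6      11  Gus   32        1                   12
5    L6       6  Ben   41        1                    7
4    L6      19  Gus   48        1                   20
The max of column 'tenure_plus_reports' is 20.

20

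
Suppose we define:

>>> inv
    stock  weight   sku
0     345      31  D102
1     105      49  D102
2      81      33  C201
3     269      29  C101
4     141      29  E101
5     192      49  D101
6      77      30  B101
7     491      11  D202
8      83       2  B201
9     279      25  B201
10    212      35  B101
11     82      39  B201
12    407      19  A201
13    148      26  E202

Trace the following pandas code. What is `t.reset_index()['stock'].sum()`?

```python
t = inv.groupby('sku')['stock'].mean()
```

2246.5

group by sku, mean of stock:
sku
A201    407.0
B101    144.5
B201    148.0
C101    269.0
C201     81.0
D101    192.0
D102    225.0
D202    491.0
E101    141.0
E202    148.0
Name: stock, dtype: float64
reset_index():
    sku  stock
0  A201  407.0
1  B101  144.5
2  B201  148.0
3  C101  269.0
4  C201   81.0
5  D101  192.0
6  D102  225.0
7  D202  491.0
8  E101  141.0
9  E202  148.0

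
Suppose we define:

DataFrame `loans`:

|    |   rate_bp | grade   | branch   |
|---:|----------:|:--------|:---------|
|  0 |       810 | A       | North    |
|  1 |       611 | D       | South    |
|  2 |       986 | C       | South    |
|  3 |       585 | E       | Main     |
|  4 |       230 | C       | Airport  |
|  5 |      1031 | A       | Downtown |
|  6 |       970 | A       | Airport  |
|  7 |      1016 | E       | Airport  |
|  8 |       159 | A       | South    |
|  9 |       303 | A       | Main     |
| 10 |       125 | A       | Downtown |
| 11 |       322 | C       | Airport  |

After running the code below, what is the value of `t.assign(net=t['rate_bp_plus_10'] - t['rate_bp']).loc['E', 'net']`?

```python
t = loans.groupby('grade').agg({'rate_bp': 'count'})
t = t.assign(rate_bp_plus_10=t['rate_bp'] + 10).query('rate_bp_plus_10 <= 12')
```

group by grade, count of rate_bp:
       rate_bp
grade         
A            6
C            3
D            1
E            2
add column rate_bp_plus_10 = t['rate_bp'] + 10:
       rate_bp  rate_bp_plus_10
grade                          
A            6               16
C            3               13
D            1               11
E            2               12
filter rows where rate_bp_plus_10 <= 12:
       rate_bp  rate_bp_plus_10
grade                          
D            1               11
E            2               12
add column net = t['rate_bp_plus_10'] - t['rate_bp']:
       rate_bp  rate_bp_plus_10  net
grade                               
D            1               11   10
E            2               12   10
Then the value at row 'E', column 'net': 10

10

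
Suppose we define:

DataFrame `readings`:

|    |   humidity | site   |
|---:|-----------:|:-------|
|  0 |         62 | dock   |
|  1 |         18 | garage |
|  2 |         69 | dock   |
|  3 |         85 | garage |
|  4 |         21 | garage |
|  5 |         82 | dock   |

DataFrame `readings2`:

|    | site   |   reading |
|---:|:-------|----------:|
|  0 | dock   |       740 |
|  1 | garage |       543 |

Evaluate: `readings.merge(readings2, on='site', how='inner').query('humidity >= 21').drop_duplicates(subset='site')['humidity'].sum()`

147

merge on 'site' (how='inner') → 6 rows:
   humidity    site  reading
0        62    dock      740
1        18  garage      543
2        69    dock      740
3        85  garage      543
4        21  garage      543
5        82    dock      740
filter rows where humidity >= 21:
   humidity    site  reading
0        62    dock      740
2        69    dock      740
3        85  garage      543
4        21  garage      543
5        82    dock      740
drop duplicate site (keep=first):
   humidity    site  reading
0        62    dock      740
3        85  garage      543
Finally, sum of column 'humidity' = 147.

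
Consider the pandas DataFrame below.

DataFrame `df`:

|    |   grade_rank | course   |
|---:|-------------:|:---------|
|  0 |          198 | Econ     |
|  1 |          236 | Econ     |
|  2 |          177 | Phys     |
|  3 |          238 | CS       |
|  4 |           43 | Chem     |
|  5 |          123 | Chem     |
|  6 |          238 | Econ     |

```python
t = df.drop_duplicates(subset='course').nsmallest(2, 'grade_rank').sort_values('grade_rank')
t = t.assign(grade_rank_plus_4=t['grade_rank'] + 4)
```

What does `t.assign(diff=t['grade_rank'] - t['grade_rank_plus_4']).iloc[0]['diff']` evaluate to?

drop duplicate course (keep=first):
   grade_rank course
0         198   Econ
2         177   Phys
3         238     CS
4          43   Chem
take 2 rows with smallest grade_rank:
   grade_rank course
4          43   Chem
2         177   Phys
sort by grade_rank:
   grade_rank course
4          43   Chem
2         177   Phys
add column grade_rank_plus_4 = t['grade_rank'] + 4:
   grade_rank course  grade_rank_plus_4
4          43   Chem                 47
2         177   Phys                181
add column diff = t['grade_rank'] - t['grade_rank_plus_4']:
   grade_rank course  grade_rank_plus_4  diff
4          43   Chem                 47    -4
2         177   Phys                181    -4
The value at position 0, column 'diff' is -4.

-4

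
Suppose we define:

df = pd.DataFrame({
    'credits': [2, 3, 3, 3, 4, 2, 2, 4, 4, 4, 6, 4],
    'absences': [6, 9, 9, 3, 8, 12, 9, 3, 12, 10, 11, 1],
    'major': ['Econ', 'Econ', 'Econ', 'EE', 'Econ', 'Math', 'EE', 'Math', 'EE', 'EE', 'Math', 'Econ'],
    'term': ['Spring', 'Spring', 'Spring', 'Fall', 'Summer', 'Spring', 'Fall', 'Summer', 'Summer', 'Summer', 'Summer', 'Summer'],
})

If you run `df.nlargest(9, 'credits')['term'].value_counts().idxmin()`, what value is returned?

take 9 rows with largest credits:
    credits  absences major    term
10        6        11  Math  Summer
4         4         8  Econ  Summer
7         4         3  Math  Summer
8         4        12    EE  Summer
9         4        10    EE  Summer
11        4         1  Econ  Summer
1         3         9  Econ  Spring
2         3         9  Econ  Spring
3         3         3    EE    Fall
value_counts of term:
term
Summer    6
Spring    2
Fall      1
Name: count, dtype: int64

Fall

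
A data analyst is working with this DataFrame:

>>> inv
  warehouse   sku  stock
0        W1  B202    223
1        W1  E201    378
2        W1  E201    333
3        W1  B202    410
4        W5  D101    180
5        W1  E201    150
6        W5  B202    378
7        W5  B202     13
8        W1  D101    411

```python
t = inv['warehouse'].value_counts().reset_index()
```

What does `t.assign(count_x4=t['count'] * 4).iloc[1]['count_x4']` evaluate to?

value_counts of warehouse:
warehouse
W1    6
W5    3
Name: count, dtype: int64
reset_index():
  warehouse  count
0        W1      6
1        W5      3
add column count_x4 = t['count'] * 4:
  warehouse  count  count_x4
0        W1      6        24
1        W5      3        12
Finally, value at position 1, column 'count_x4' = 12.

12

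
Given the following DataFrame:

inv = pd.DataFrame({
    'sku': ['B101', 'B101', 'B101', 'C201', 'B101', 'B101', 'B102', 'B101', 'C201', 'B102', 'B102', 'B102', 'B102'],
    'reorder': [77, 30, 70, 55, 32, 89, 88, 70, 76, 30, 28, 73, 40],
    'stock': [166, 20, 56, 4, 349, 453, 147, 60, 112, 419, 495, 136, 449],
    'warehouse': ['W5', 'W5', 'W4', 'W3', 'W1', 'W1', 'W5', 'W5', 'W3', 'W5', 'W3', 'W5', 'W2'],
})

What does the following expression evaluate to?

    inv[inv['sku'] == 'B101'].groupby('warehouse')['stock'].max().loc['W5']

166

filter rows where sku == 'B101':
    sku  reorder  stock warehouse
0  B101       77    166        W5
1  B101       30     20        W5
2  B101       70     56        W4
4  B101       32    349        W1
5  B101       89    453        W1
7  B101       70     60        W5
group by warehouse, max of stock:
warehouse
W1    453
W4     56
W5    166
Name: stock, dtype: int64
Then the value at index 'W5': 166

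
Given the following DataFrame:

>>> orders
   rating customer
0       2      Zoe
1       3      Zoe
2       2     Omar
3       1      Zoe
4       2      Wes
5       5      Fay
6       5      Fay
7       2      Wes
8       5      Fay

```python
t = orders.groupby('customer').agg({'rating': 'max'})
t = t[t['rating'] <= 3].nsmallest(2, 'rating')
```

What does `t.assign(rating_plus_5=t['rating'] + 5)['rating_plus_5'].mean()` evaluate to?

group by customer, max of rating:
          rating
customer        
Fay            5
Omar           2
Wes            2
Zoe            3
filter rows where rating <= 3:
          rating
customer        
Omar           2
Wes            2
Zoe            3
take 2 rows with smallest rating:
          rating
customer        
Omar           2
Wes            2
add column rating_plus_5 = t['rating'] + 5:
          rating  rating_plus_5
customer                       
Omar           2              7
Wes            2              7
Reading off the mean of column 'rating_plus_5', we get 7.0.

7.0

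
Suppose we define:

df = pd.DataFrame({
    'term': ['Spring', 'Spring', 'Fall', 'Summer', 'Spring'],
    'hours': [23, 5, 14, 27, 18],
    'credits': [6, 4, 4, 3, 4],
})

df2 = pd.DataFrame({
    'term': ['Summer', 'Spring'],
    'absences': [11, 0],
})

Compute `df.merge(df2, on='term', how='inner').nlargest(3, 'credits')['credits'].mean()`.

4.66666666667

merge on 'term' (how='inner') → 4 rows:
     term  hours  credits  absences
0  Spring     23        6         0
1  Spring      5        4         0
2  Summer     27        3        11
3  Spring     18        4         0
take 3 rows with largest credits:
     term  hours  credits  absences
0  Spring     23        6         0
1  Spring      5        4         0
3  Spring     18        4         0
Finally, mean of column 'credits' = 4.66666666667.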